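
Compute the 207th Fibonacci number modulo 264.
178

Matrix identity: Q^n = [[F_(n+1), F_n], [F_n, F_(n-1)]] with Q = [[1,1],[1,0]].
n = 207 = 11001111₂. Square-and-multiply, entries mod 264:
Q^1 = [[1,1],[1,0]]
Q^3 = (Q^1)²·Q = [[3,2],[2,1]]
Q^6 = (Q^3)² = [[13,8],[8,5]]
Q^12 = (Q^6)² = [[233,144],[144,89]]
Q^25 = (Q^12)²·Q = [[217,49],[49,168]]
Q^51 = (Q^25)²·Q = [[243,122],[122,121]]
Q^103 = (Q^51)²·Q = [[69,13],[13,56]]
Q^207 = (Q^103)²·Q = [[219,178],[178,41]]
F_207 mod 264 = Q^207[0][1] = 178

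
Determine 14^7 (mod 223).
66

Repeated squaring. Binary of 7 = 111.
14^1 ≡ 14 (mod 223); 14^2 ≡ 196 (mod 223); 14^4 ≡ 60 (mod 223)
14^7 = 14^1 × 14^2 × 14^4 ≡ 66 (mod 223)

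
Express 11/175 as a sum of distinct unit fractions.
1/16 + 1/2800

Greedy algorithm:
11/175: ceiling(175/11) = 16, use 1/16
1/2800: ceiling(2800/1) = 2800, use 1/2800
Result: 11/175 = 1/16 + 1/2800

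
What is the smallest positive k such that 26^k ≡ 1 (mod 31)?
6

31 is prime, so ord(26) divides φ(31) = 30.
Divisors of 30: 1, 2, 3, 5, 6, 10, 15, 30.
Repeated squaring: 26^1 ≡ 26, 26^2 ≡ 25, 26^4 ≡ 5, 26^8 ≡ 25, 26^16 ≡ 5 (mod 31).
Test 26^d mod 31 for each divisor d in increasing order:
26^1 ≡ 26
26^2 ≡ 25
26^3 = 26^2·26^1 ≡ 30
26^5 = 26^4·26^1 ≡ 6
26^6 = 26^4·26^2 ≡ 1  ← first divisor giving 1
The order is 6.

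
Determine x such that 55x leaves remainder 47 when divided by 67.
x ≡ 24 (mod 67)

gcd(55, 67) = 1, which divides 47, so solutions exist.
Find 55^(-1) mod 67 by the extended Euclidean algorithm:
67 = 1 × 55 + 12  ⟹  12 = (1)·67 + (-1)·55
55 = 4 × 12 + 7  ⟹  7 = (-4)·67 + (5)·55
12 = 1 × 7 + 5  ⟹  5 = (5)·67 + (-6)·55
7 = 1 × 5 + 2  ⟹  2 = (-9)·67 + (11)·55
5 = 2 × 2 + 1  ⟹  1 = (23)·67 + (-28)·55
So (-28)·55 ≡ 1 (mod 67), i.e. 55^(-1) ≡ -28 ≡ 39 (mod 67).
x ≡ 39 × 47 = 1833 ≡ 24 (mod 67).
Check: 55 × 24 = 1320 ≡ 47 (mod 67).
Unique solution: x ≡ 24 (mod 67)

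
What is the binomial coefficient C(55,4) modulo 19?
5

Using Lucas' theorem:
Write n=55 and k=4 in base 19:
n in base 19: [2, 17]
k in base 19: [0, 4]
C(55,4) mod 19 = ∏ C(n_i, k_i) mod 19
Digit binomials (mod 19): C(2,0) = 1; C(17,4) = 2380 ≡ 5
Product: 1 × 5 = 5 ≡ 5 (mod 19)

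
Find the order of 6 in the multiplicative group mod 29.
14

29 is prime, so ord(6) divides φ(29) = 28.
Divisors of 28: 1, 2, 4, 7, 14, 28.
Repeated squaring: 6^1 ≡ 6, 6^2 ≡ 7, 6^4 ≡ 20, 6^8 ≡ 23, 6^16 ≡ 7 (mod 29).
Test 6^d mod 29 for each divisor d in increasing order:
6^1 ≡ 6
6^2 ≡ 7
6^4 ≡ 20
6^7 = 6^4·6^2·6^1 ≡ 28
6^14 = 6^8·6^4·6^2 ≡ 1  ← first divisor giving 1
The order is 14.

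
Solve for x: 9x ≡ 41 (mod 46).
x ≡ 25 (mod 46)

gcd(9, 46) = 1, which divides 41, so solutions exist.
Find 9^(-1) mod 46 by the extended Euclidean algorithm:
46 = 5 × 9 + 1  ⟹  1 = (1)·46 + (-5)·9
So (-5)·9 ≡ 1 (mod 46), i.e. 9^(-1) ≡ -5 ≡ 41 (mod 46).
x ≡ 41 × 41 = 1681 ≡ 25 (mod 46).
Check: 9 × 25 = 225 ≡ 41 (mod 46).
Unique solution: x ≡ 25 (mod 46)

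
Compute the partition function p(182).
819876908323

p(n) counts ways to write n as a sum of positive integers (order ignored).
Euler's pentagonal recurrence: p(k) = p(k-1) + p(k-2) - p(k-5) - p(k-7) + p(k-12) + p(k-15) - ... (offsets j(3j∓1)/2, signs ++--, p(0)=1, p(<0)=0).
DP table for k = 0..181: p(0)=1, p(1)=1, p(2)=2, p(3)=3, p(4)=5, p(5)=7, p(6)=11, p(7)=15, p(8)=22, p(9)=30, p(10)=42, p(11)=56, p(12)=77, p(13)=101, p(14)=135, p(15)=176, p(16)=231, p(17)=297, p(18)=385, p(19)=490, p(20)=627, p(21)=792, p(22)=1002, p(23)=1255, p(24)=1575, p(25)=1958, p(26)=2436, p(27)=3010, p(28)=3718, p(29)=4565, p(30)=5604, p(31)=6842, p(32)=8349, p(33)=10143, p(34)=12310, p(35)=14883, p(36)=17977, p(37)=21637, p(38)=26015, p(39)=31185, p(40)=37338, p(41)=44583, p(42)=53174, p(43)=63261, p(44)=75175, p(45)=89134, p(46)=105558, p(47)=124754, p(48)=147273, p(49)=173525, p(50)=204226, p(51)=239943, p(52)=281589, p(53)=329931, p(54)=386155, p(55)=451276, p(56)=526823, p(57)=614154, p(58)=715220, p(59)=831820, p(60)=966467, p(61)=1121505, p(62)=1300156, p(63)=1505499, p(64)=1741630, p(65)=2012558, p(66)=2323520, p(67)=2679689, p(68)=3087735, p(69)=3554345, p(70)=4087968, p(71)=4697205, p(72)=5392783, p(73)=6185689, p(74)=7089500, p(75)=8118264, p(76)=9289091, p(77)=10619863, p(78)=12132164, p(79)=13848650, p(80)=15796476, p(81)=18004327, p(82)=20506255, p(83)=23338469, p(84)=26543660, p(85)=30167357, p(86)=34262962, p(87)=38887673, p(88)=44108109, p(89)=49995925, p(90)=56634173, p(91)=64112359, p(92)=72533807, p(93)=82010177, p(94)=92669720, p(95)=104651419, p(96)=118114304, p(97)=133230930, p(98)=150198136, p(99)=169229875, p(100)=190569292, p(101)=214481126, p(102)=241265379, p(103)=271248950, p(104)=304801365, p(105)=342325709, p(106)=384276336, p(107)=431149389, p(108)=483502844, p(109)=541946240, p(110)=607163746, p(111)=679903203, p(112)=761002156, p(113)=851376628, p(114)=952050665, p(115)=1064144451, p(116)=1188908248, p(117)=1327710076, p(118)=1482074143, p(119)=1653668665, p(120)=1844349560, p(121)=2056148051, p(122)=2291320912, p(123)=2552338241, p(124)=2841940500, p(125)=3163127352, p(126)=3519222692, p(127)=3913864295, p(128)=4351078600, p(129)=4835271870, p(130)=5371315400, p(131)=5964539504, p(132)=6620830889, p(133)=7346629512, p(134)=8149040695, p(135)=9035836076, p(136)=10015581680, p(137)=11097645016, p(138)=12292341831, p(139)=13610949895, p(140)=15065878135, p(141)=16670689208, p(142)=18440293320, p(143)=20390982757, p(144)=22540654445, p(145)=24908858009, p(146)=27517052599, p(147)=30388671978, p(148)=33549419497, p(149)=37027355200, p(150)=40853235313, p(151)=45060624582, p(152)=49686288421, p(153)=54770336324, p(154)=60356673280, p(155)=66493182097, p(156)=73232243759, p(157)=80630964769, p(158)=88751778802, p(159)=97662728555, p(160)=107438159466, p(161)=118159068427, p(162)=129913904637, p(163)=142798995930, p(164)=156919475295, p(165)=172389800255, p(166)=189334822579, p(167)=207890420102, p(168)=228204732751, p(169)=250438925115, p(170)=274768617130, p(171)=301384802048, p(172)=330495499613, p(173)=362326859895, p(174)=397125074750, p(175)=435157697830, p(176)=476715857290, p(177)=522115831195, p(178)=571701605655, p(179)=625846753120, p(180)=684957390936, p(181)=749474411781.
Final step: p(182) = p(181) + p(180) - p(177) - p(175) + p(170) + p(167) - p(160) - p(156) + p(147) + p(142) - p(131) - p(125) + p(112) + p(105) - p(90) - p(82) + p(65) + p(56) - p(37) - p(27) + p(6)
= 749474411781 + 684957390936 - 522115831195 - 435157697830 + 274768617130 + 207890420102 - 107438159466 - 73232243759 + 30388671978 + 18440293320 - 5964539504 - 3163127352 + 761002156 + 342325709 - 56634173 - 20506255 + 2012558 + 526823 - 21637 - 3010 + 11
= 819876908323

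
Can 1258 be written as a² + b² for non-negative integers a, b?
13² + 33² (a=13, b=33)

Factorization: 1258 = 2 × 17 × 37
By Fermat: n is sum of two squares iff every prime p ≡ 3 (mod 4) appears to even power.
All primes ≡ 3 (mod 4) appear to even power.
Search a = 0, 1, 2, … for 1258 - a² a perfect square: first hit at a = 13: 1258 - 169 = 1089 = 33².
1258 = 13² + 33² = 169 + 1089 ✓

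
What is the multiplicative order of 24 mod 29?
7

29 is prime, so ord(24) divides φ(29) = 28.
Divisors of 28: 1, 2, 4, 7, 14, 28.
Repeated squaring: 24^1 ≡ 24, 24^2 ≡ 25, 24^4 ≡ 16, 24^8 ≡ 24, 24^16 ≡ 25 (mod 29).
Test 24^d mod 29 for each divisor d in increasing order:
24^1 ≡ 24
24^2 ≡ 25
24^4 ≡ 16
24^7 = 24^4·24^2·24^1 ≡ 1  ← first divisor giving 1
The order is 7.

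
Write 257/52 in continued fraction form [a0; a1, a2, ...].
[4; 1, 16, 3]

Euclidean algorithm steps:
257 = 4 × 52 + 49
52 = 1 × 49 + 3
49 = 16 × 3 + 1
3 = 3 × 1 + 0
Continued fraction: [4; 1, 16, 3]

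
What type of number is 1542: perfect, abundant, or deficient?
abundant

Proper divisors of 1542: sum = 1 + 2 + 3 + 6 + 257 + 514 + 771 = 1554
Since 1554 > 1542, 1542 is abundant.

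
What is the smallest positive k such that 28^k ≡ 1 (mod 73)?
72

73 is prime, so ord(28) divides φ(73) = 72.
Divisors of 72: 1, 2, 3, 4, 6, 8, 9, 12, 18, 24, 36, 72.
Repeated squaring: 28^1 ≡ 28, 28^2 ≡ 54, 28^4 ≡ 69, 28^8 ≡ 16, 28^16 ≡ 37, 28^32 ≡ 55, 28^64 ≡ 32 (mod 73).
Test 28^d mod 73 for each divisor d in increasing order:
28^1 ≡ 28
28^2 ≡ 54
28^3 = 28^2·28^1 ≡ 52
28^4 ≡ 69
28^6 = 28^4·28^2 ≡ 3
28^8 ≡ 16
28^9 = 28^8·28^1 ≡ 10
28^12 = 28^8·28^4 ≡ 9
28^18 = 28^16·28^2 ≡ 27
28^24 = 28^16·28^8 ≡ 8
28^36 = 28^32·28^4 ≡ 72
28^72 = 28^64·28^8 ≡ 1  ← first divisor giving 1
The order is 72.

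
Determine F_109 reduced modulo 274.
69

Matrix identity: Q^n = [[F_(n+1), F_n], [F_n, F_(n-1)]] with Q = [[1,1],[1,0]].
n = 109 = 1101101₂. Square-and-multiply, entries mod 274:
Q^1 = [[1,1],[1,0]]
Q^3 = (Q^1)²·Q = [[3,2],[2,1]]
Q^6 = (Q^3)² = [[13,8],[8,5]]
Q^13 = (Q^6)²·Q = [[103,233],[233,144]]
Q^27 = (Q^13)²·Q = [[245,234],[234,11]]
Q^54 = (Q^27)² = [[249,172],[172,77]]
Q^109 = (Q^54)²·Q = [[245,69],[69,176]]
F_109 mod 274 = Q^109[0][1] = 69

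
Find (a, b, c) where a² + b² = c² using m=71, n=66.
(685, 9372, 9397)

Euclid's formula: a = m² - n², b = 2mn, c = m² + n²
m = 71, n = 66
a = 71² - 66² = 5041 - 4356 = 685
b = 2 × 71 × 66 = 9372
c = 71² + 66² = 5041 + 4356 = 9397
Verification: 685² + 9372² = 469225 + 87834384 = 88303609 = 9397² ✓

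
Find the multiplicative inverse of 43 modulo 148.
31

gcd(43, 148) = 1, so the inverse exists.
Extended Euclidean algorithm on (148, 43):
148 = 3 × 43 + 19  ⟹  19 = (1)·148 + (-3)·43
43 = 2 × 19 + 5  ⟹  5 = (-2)·148 + (7)·43
19 = 3 × 5 + 4  ⟹  4 = (7)·148 + (-24)·43
5 = 1 × 4 + 1  ⟹  1 = (-9)·148 + (31)·43
So (31)·43 ≡ 1 (mod 148), i.e. 43^(-1) ≡ 31 (mod 148).
Check: 43 × 31 = 1333 ≡ 1 (mod 148)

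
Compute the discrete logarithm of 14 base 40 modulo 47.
26

Baby-step giant-step with step n = ⌈√47⌉ = 7.
Baby steps 40^j mod 47 (j:value) for j=0..6: 0:1, 1:40, 2:2, 3:33, 4:4, 5:19, 6:8.
Giant-step multiplier: 40^(-7) ≡ 40^(46-7) = 40^39 ≡ 26 (mod 47).
Giant steps γ_i = 14·26^i mod 47: γ_0=14, γ_1=35, γ_2=17, γ_3=19 (in table at j=5).
x = i·n + j = 3·7 + 5 = 26.
Check: 40^26 ≡ 14 (mod 47).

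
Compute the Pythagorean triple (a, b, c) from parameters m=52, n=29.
(1863, 3016, 3545)

Euclid's formula: a = m² - n², b = 2mn, c = m² + n²
m = 52, n = 29
a = 52² - 29² = 2704 - 841 = 1863
b = 2 × 52 × 29 = 3016
c = 52² + 29² = 2704 + 841 = 3545
Verification: 1863² + 3016² = 3470769 + 9096256 = 12567025 = 3545² ✓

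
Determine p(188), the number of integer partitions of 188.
1398341745571

p(n) counts ways to write n as a sum of positive integers (order ignored).
Euler's pentagonal recurrence: p(k) = p(k-1) + p(k-2) - p(k-5) - p(k-7) + p(k-12) + p(k-15) - ... (offsets j(3j∓1)/2, signs ++--, p(0)=1, p(<0)=0).
DP table for k = 0..187: p(0)=1, p(1)=1, p(2)=2, p(3)=3, p(4)=5, p(5)=7, p(6)=11, p(7)=15, p(8)=22, p(9)=30, p(10)=42, p(11)=56, p(12)=77, p(13)=101, p(14)=135, p(15)=176, p(16)=231, p(17)=297, p(18)=385, p(19)=490, p(20)=627, p(21)=792, p(22)=1002, p(23)=1255, p(24)=1575, p(25)=1958, p(26)=2436, p(27)=3010, p(28)=3718, p(29)=4565, p(30)=5604, p(31)=6842, p(32)=8349, p(33)=10143, p(34)=12310, p(35)=14883, p(36)=17977, p(37)=21637, p(38)=26015, p(39)=31185, p(40)=37338, p(41)=44583, p(42)=53174, p(43)=63261, p(44)=75175, p(45)=89134, p(46)=105558, p(47)=124754, p(48)=147273, p(49)=173525, p(50)=204226, p(51)=239943, p(52)=281589, p(53)=329931, p(54)=386155, p(55)=451276, p(56)=526823, p(57)=614154, p(58)=715220, p(59)=831820, p(60)=966467, p(61)=1121505, p(62)=1300156, p(63)=1505499, p(64)=1741630, p(65)=2012558, p(66)=2323520, p(67)=2679689, p(68)=3087735, p(69)=3554345, p(70)=4087968, p(71)=4697205, p(72)=5392783, p(73)=6185689, p(74)=7089500, p(75)=8118264, p(76)=9289091, p(77)=10619863, p(78)=12132164, p(79)=13848650, p(80)=15796476, p(81)=18004327, p(82)=20506255, p(83)=23338469, p(84)=26543660, p(85)=30167357, p(86)=34262962, p(87)=38887673, p(88)=44108109, p(89)=49995925, p(90)=56634173, p(91)=64112359, p(92)=72533807, p(93)=82010177, p(94)=92669720, p(95)=104651419, p(96)=118114304, p(97)=133230930, p(98)=150198136, p(99)=169229875, p(100)=190569292, p(101)=214481126, p(102)=241265379, p(103)=271248950, p(104)=304801365, p(105)=342325709, p(106)=384276336, p(107)=431149389, p(108)=483502844, p(109)=541946240, p(110)=607163746, p(111)=679903203, p(112)=761002156, p(113)=851376628, p(114)=952050665, p(115)=1064144451, p(116)=1188908248, p(117)=1327710076, p(118)=1482074143, p(119)=1653668665, p(120)=1844349560, p(121)=2056148051, p(122)=2291320912, p(123)=2552338241, p(124)=2841940500, p(125)=3163127352, p(126)=3519222692, p(127)=3913864295, p(128)=4351078600, p(129)=4835271870, p(130)=5371315400, p(131)=5964539504, p(132)=6620830889, p(133)=7346629512, p(134)=8149040695, p(135)=9035836076, p(136)=10015581680, p(137)=11097645016, p(138)=12292341831, p(139)=13610949895, p(140)=15065878135, p(141)=16670689208, p(142)=18440293320, p(143)=20390982757, p(144)=22540654445, p(145)=24908858009, p(146)=27517052599, p(147)=30388671978, p(148)=33549419497, p(149)=37027355200, p(150)=40853235313, p(151)=45060624582, p(152)=49686288421, p(153)=54770336324, p(154)=60356673280, p(155)=66493182097, p(156)=73232243759, p(157)=80630964769, p(158)=88751778802, p(159)=97662728555, p(160)=107438159466, p(161)=118159068427, p(162)=129913904637, p(163)=142798995930, p(164)=156919475295, p(165)=172389800255, p(166)=189334822579, p(167)=207890420102, p(168)=228204732751, p(169)=250438925115, p(170)=274768617130, p(171)=301384802048, p(172)=330495499613, p(173)=362326859895, p(174)=397125074750, p(175)=435157697830, p(176)=476715857290, p(177)=522115831195, p(178)=571701605655, p(179)=625846753120, p(180)=684957390936, p(181)=749474411781, p(182)=819876908323, p(183)=896684817527, p(184)=980462880430, p(185)=1071823774337, p(186)=1171432692373, p(187)=1280011042268.
Final step: p(188) = p(187) + p(186) - p(183) - p(181) + p(176) + p(173) - p(166) - p(162) + p(153) + p(148) - p(137) - p(131) + p(118) + p(111) - p(96) - p(88) + p(71) + p(62) - p(43) - p(33) + p(12) + p(1)
= 1280011042268 + 1171432692373 - 896684817527 - 749474411781 + 476715857290 + 362326859895 - 189334822579 - 129913904637 + 54770336324 + 33549419497 - 11097645016 - 5964539504 + 1482074143 + 679903203 - 118114304 - 44108109 + 4697205 + 1300156 - 63261 - 10143 + 77 + 1
= 1398341745571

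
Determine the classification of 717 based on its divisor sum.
deficient

Proper divisors of 717: sum = 1 + 3 + 239 = 243
Since 243 < 717, 717 is deficient.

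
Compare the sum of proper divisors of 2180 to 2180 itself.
abundant

Proper divisors of 2180: sum = 1 + 2 + 4 + 5 + 10 + 20 + 109 + 218 + 436 + 545 + 1090 = 2440
Since 2440 > 2180, 2180 is abundant.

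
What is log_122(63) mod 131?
110

Baby-step giant-step with step n = ⌈√131⌉ = 12.
Baby steps 122^j mod 131 (j:value) for j=0..11: 0:1, 1:122, 2:81, 3:57, 4:11, 5:32, 6:105, 7:103, 8:121, 9:90, 10:107, 11:85.
Giant-step multiplier: 122^(-12) ≡ 122^(130-12) = 122^118 ≡ 25 (mod 131).
Giant steps γ_i = 63·25^i mod 131: γ_0=63, γ_1=3, γ_2=75, γ_3=41, γ_4=108, γ_5=80, γ_6=35, γ_7=89, γ_8=129, γ_9=81 (in table at j=2).
x = i·n + j = 9·12 + 2 = 110.
Check: 122^110 ≡ 63 (mod 131).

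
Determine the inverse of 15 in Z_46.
43

gcd(15, 46) = 1, so the inverse exists.
Extended Euclidean algorithm on (46, 15):
46 = 3 × 15 + 1  ⟹  1 = (1)·46 + (-3)·15
So (-3)·15 ≡ 1 (mod 46), i.e. 15^(-1) ≡ -3 ≡ 43 (mod 46).
Check: 15 × 43 = 645 ≡ 1 (mod 46)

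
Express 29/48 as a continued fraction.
[0; 1, 1, 1, 1, 9]

Euclidean algorithm steps:
29 = 0 × 48 + 29
48 = 1 × 29 + 19
29 = 1 × 19 + 10
19 = 1 × 10 + 9
10 = 1 × 9 + 1
9 = 9 × 1 + 0
Continued fraction: [0; 1, 1, 1, 1, 9]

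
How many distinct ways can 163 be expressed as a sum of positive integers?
142798995930

p(n) counts ways to write n as a sum of positive integers (order ignored).
Euler's pentagonal recurrence: p(k) = p(k-1) + p(k-2) - p(k-5) - p(k-7) + p(k-12) + p(k-15) - ... (offsets j(3j∓1)/2, signs ++--, p(0)=1, p(<0)=0).
DP table for k = 0..162: p(0)=1, p(1)=1, p(2)=2, p(3)=3, p(4)=5, p(5)=7, p(6)=11, p(7)=15, p(8)=22, p(9)=30, p(10)=42, p(11)=56, p(12)=77, p(13)=101, p(14)=135, p(15)=176, p(16)=231, p(17)=297, p(18)=385, p(19)=490, p(20)=627, p(21)=792, p(22)=1002, p(23)=1255, p(24)=1575, p(25)=1958, p(26)=2436, p(27)=3010, p(28)=3718, p(29)=4565, p(30)=5604, p(31)=6842, p(32)=8349, p(33)=10143, p(34)=12310, p(35)=14883, p(36)=17977, p(37)=21637, p(38)=26015, p(39)=31185, p(40)=37338, p(41)=44583, p(42)=53174, p(43)=63261, p(44)=75175, p(45)=89134, p(46)=105558, p(47)=124754, p(48)=147273, p(49)=173525, p(50)=204226, p(51)=239943, p(52)=281589, p(53)=329931, p(54)=386155, p(55)=451276, p(56)=526823, p(57)=614154, p(58)=715220, p(59)=831820, p(60)=966467, p(61)=1121505, p(62)=1300156, p(63)=1505499, p(64)=1741630, p(65)=2012558, p(66)=2323520, p(67)=2679689, p(68)=3087735, p(69)=3554345, p(70)=4087968, p(71)=4697205, p(72)=5392783, p(73)=6185689, p(74)=7089500, p(75)=8118264, p(76)=9289091, p(77)=10619863, p(78)=12132164, p(79)=13848650, p(80)=15796476, p(81)=18004327, p(82)=20506255, p(83)=23338469, p(84)=26543660, p(85)=30167357, p(86)=34262962, p(87)=38887673, p(88)=44108109, p(89)=49995925, p(90)=56634173, p(91)=64112359, p(92)=72533807, p(93)=82010177, p(94)=92669720, p(95)=104651419, p(96)=118114304, p(97)=133230930, p(98)=150198136, p(99)=169229875, p(100)=190569292, p(101)=214481126, p(102)=241265379, p(103)=271248950, p(104)=304801365, p(105)=342325709, p(106)=384276336, p(107)=431149389, p(108)=483502844, p(109)=541946240, p(110)=607163746, p(111)=679903203, p(112)=761002156, p(113)=851376628, p(114)=952050665, p(115)=1064144451, p(116)=1188908248, p(117)=1327710076, p(118)=1482074143, p(119)=1653668665, p(120)=1844349560, p(121)=2056148051, p(122)=2291320912, p(123)=2552338241, p(124)=2841940500, p(125)=3163127352, p(126)=3519222692, p(127)=3913864295, p(128)=4351078600, p(129)=4835271870, p(130)=5371315400, p(131)=5964539504, p(132)=6620830889, p(133)=7346629512, p(134)=8149040695, p(135)=9035836076, p(136)=10015581680, p(137)=11097645016, p(138)=12292341831, p(139)=13610949895, p(140)=15065878135, p(141)=16670689208, p(142)=18440293320, p(143)=20390982757, p(144)=22540654445, p(145)=24908858009, p(146)=27517052599, p(147)=30388671978, p(148)=33549419497, p(149)=37027355200, p(150)=40853235313, p(151)=45060624582, p(152)=49686288421, p(153)=54770336324, p(154)=60356673280, p(155)=66493182097, p(156)=73232243759, p(157)=80630964769, p(158)=88751778802, p(159)=97662728555, p(160)=107438159466, p(161)=118159068427, p(162)=129913904637.
Final step: p(163) = p(162) + p(161) - p(158) - p(156) + p(151) + p(148) - p(141) - p(137) + p(128) + p(123) - p(112) - p(106) + p(93) + p(86) - p(71) - p(63) + p(46) + p(37) - p(18) - p(8)
= 129913904637 + 118159068427 - 88751778802 - 73232243759 + 45060624582 + 33549419497 - 16670689208 - 11097645016 + 4351078600 + 2552338241 - 761002156 - 384276336 + 82010177 + 34262962 - 4697205 - 1505499 + 105558 + 21637 - 385 - 22
= 142798995930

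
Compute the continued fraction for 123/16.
[7; 1, 2, 5]

Euclidean algorithm steps:
123 = 7 × 16 + 11
16 = 1 × 11 + 5
11 = 2 × 5 + 1
5 = 5 × 1 + 0
Continued fraction: [7; 1, 2, 5]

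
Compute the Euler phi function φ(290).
112

290 = 2 × 5 × 29
φ(n) = n × ∏(1 - 1/p) for each prime p dividing n
φ(290) = 290 × (1 - 1/2) × (1 - 1/5) × (1 - 1/29) = 112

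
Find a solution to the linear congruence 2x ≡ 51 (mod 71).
x ≡ 61 (mod 71)

gcd(2, 71) = 1, which divides 51, so solutions exist.
Find 2^(-1) mod 71 by the extended Euclidean algorithm:
71 = 35 × 2 + 1  ⟹  1 = (1)·71 + (-35)·2
So (-35)·2 ≡ 1 (mod 71), i.e. 2^(-1) ≡ -35 ≡ 36 (mod 71).
x ≡ 36 × 51 = 1836 ≡ 61 (mod 71).
Check: 2 × 61 = 122 ≡ 51 (mod 71).
Unique solution: x ≡ 61 (mod 71)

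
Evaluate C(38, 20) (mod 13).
11

Using Lucas' theorem:
Write n=38 and k=20 in base 13:
n in base 13: [2, 12]
k in base 13: [1, 7]
C(38,20) mod 13 = ∏ C(n_i, k_i) mod 13
Digit binomials (mod 13): C(2,1) = 2; C(12,7) = 792 ≡ 12
Product: 2 × 12 = 24 ≡ 11 (mod 13)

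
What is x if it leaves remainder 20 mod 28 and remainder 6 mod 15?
216

Using Chinese Remainder Theorem:
M = 28 × 15 = 420
M1 = 15, M2 = 28
y1 = 15^(-1) mod 28 = 15
y2 = 28^(-1) mod 15 = 7
x = (20×15×15 + 6×28×7) mod 420 = 216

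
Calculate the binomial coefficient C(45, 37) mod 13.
0

Using Lucas' theorem:
Write n=45 and k=37 in base 13:
n in base 13: [3, 6]
k in base 13: [2, 11]
C(45,37) mod 13 = ∏ C(n_i, k_i) mod 13
Digit binomials (mod 13): C(3,2) = 3; C(6,11) = 0 (k_i > n_i)
Product: 3 × 0 = 0 ≡ 0 (mod 13)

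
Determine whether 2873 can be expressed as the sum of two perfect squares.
8² + 53² (a=8, b=53)

Factorization: 2873 = 13^2 × 17
By Fermat: n is sum of two squares iff every prime p ≡ 3 (mod 4) appears to even power.
All primes ≡ 3 (mod 4) appear to even power.
Search a = 0, 1, 2, … for 2873 - a² a perfect square: first hit at a = 8: 2873 - 64 = 2809 = 53².
2873 = 8² + 53² = 64 + 2809 ✓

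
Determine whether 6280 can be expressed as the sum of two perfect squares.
14² + 78² (a=14, b=78)

Factorization: 6280 = 2^3 × 5 × 157
By Fermat: n is sum of two squares iff every prime p ≡ 3 (mod 4) appears to even power.
All primes ≡ 3 (mod 4) appear to even power.
Search a = 0, 1, 2, … for 6280 - a² a perfect square: first hit at a = 14: 6280 - 196 = 6084 = 78².
6280 = 14² + 78² = 196 + 6084 ✓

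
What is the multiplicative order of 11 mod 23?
22

23 is prime, so ord(11) divides φ(23) = 22.
Divisors of 22: 1, 2, 11, 22.
Repeated squaring: 11^1 ≡ 11, 11^2 ≡ 6, 11^4 ≡ 13, 11^8 ≡ 8, 11^16 ≡ 18 (mod 23).
Test 11^d mod 23 for each divisor d in increasing order:
11^1 ≡ 11
11^2 ≡ 6
11^11 = 11^8·11^2·11^1 ≡ 22
11^22 = 11^16·11^4·11^2 ≡ 1  ← first divisor giving 1
The order is 22.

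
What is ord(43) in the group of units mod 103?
102

103 is prime, so ord(43) divides φ(103) = 102.
Divisors of 102: 1, 2, 3, 6, 17, 34, 51, 102.
Repeated squaring: 43^1 ≡ 43, 43^2 ≡ 98, 43^4 ≡ 25, 43^8 ≡ 7, 43^16 ≡ 49, 43^32 ≡ 32, 43^64 ≡ 97 (mod 103).
Test 43^d mod 103 for each divisor d in increasing order:
43^1 ≡ 43
43^2 ≡ 98
43^3 = 43^2·43^1 ≡ 94
43^6 = 43^4·43^2 ≡ 81
43^17 = 43^16·43^1 ≡ 47
43^34 = 43^32·43^2 ≡ 46
43^51 = 43^32·43^16·43^2·43^1 ≡ 102
43^102 = 43^64·43^32·43^4·43^2 ≡ 1  ← first divisor giving 1
The order is 102.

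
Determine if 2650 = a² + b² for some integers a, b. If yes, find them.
7² + 51² (a=7, b=51)

Factorization: 2650 = 2 × 5^2 × 53
By Fermat: n is sum of two squares iff every prime p ≡ 3 (mod 4) appears to even power.
All primes ≡ 3 (mod 4) appear to even power.
Search a = 0, 1, 2, … for 2650 - a² a perfect square: first hit at a = 7: 2650 - 49 = 2601 = 51².
2650 = 7² + 51² = 49 + 2601 ✓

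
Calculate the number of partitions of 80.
15796476

p(n) counts ways to write n as a sum of positive integers (order ignored).
Euler's pentagonal recurrence: p(k) = p(k-1) + p(k-2) - p(k-5) - p(k-7) + p(k-12) + p(k-15) - ... (offsets j(3j∓1)/2, signs ++--, p(0)=1, p(<0)=0).
DP table for k = 0..79: p(0)=1, p(1)=1, p(2)=2, p(3)=3, p(4)=5, p(5)=7, p(6)=11, p(7)=15, p(8)=22, p(9)=30, p(10)=42, p(11)=56, p(12)=77, p(13)=101, p(14)=135, p(15)=176, p(16)=231, p(17)=297, p(18)=385, p(19)=490, p(20)=627, p(21)=792, p(22)=1002, p(23)=1255, p(24)=1575, p(25)=1958, p(26)=2436, p(27)=3010, p(28)=3718, p(29)=4565, p(30)=5604, p(31)=6842, p(32)=8349, p(33)=10143, p(34)=12310, p(35)=14883, p(36)=17977, p(37)=21637, p(38)=26015, p(39)=31185, p(40)=37338, p(41)=44583, p(42)=53174, p(43)=63261, p(44)=75175, p(45)=89134, p(46)=105558, p(47)=124754, p(48)=147273, p(49)=173525, p(50)=204226, p(51)=239943, p(52)=281589, p(53)=329931, p(54)=386155, p(55)=451276, p(56)=526823, p(57)=614154, p(58)=715220, p(59)=831820, p(60)=966467, p(61)=1121505, p(62)=1300156, p(63)=1505499, p(64)=1741630, p(65)=2012558, p(66)=2323520, p(67)=2679689, p(68)=3087735, p(69)=3554345, p(70)=4087968, p(71)=4697205, p(72)=5392783, p(73)=6185689, p(74)=7089500, p(75)=8118264, p(76)=9289091, p(77)=10619863, p(78)=12132164, p(79)=13848650.
Final step: p(80) = p(79) + p(78) - p(75) - p(73) + p(68) + p(65) - p(58) - p(54) + p(45) + p(40) - p(29) - p(23) + p(10) + p(3)
= 13848650 + 12132164 - 8118264 - 6185689 + 3087735 + 2012558 - 715220 - 386155 + 89134 + 37338 - 4565 - 1255 + 42 + 3
= 15796476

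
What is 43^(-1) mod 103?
12

gcd(43, 103) = 1, so the inverse exists.
Extended Euclidean algorithm on (103, 43):
103 = 2 × 43 + 17  ⟹  17 = (1)·103 + (-2)·43
43 = 2 × 17 + 9  ⟹  9 = (-2)·103 + (5)·43
17 = 1 × 9 + 8  ⟹  8 = (3)·103 + (-7)·43
9 = 1 × 8 + 1  ⟹  1 = (-5)·103 + (12)·43
So (12)·43 ≡ 1 (mod 103), i.e. 43^(-1) ≡ 12 (mod 103).
Check: 43 × 12 = 516 ≡ 1 (mod 103)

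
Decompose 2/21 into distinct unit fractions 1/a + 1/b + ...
1/11 + 1/231

Greedy algorithm:
2/21: ceiling(21/2) = 11, use 1/11
1/231: ceiling(231/1) = 231, use 1/231
Result: 2/21 = 1/11 + 1/231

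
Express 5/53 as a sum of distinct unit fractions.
1/11 + 1/292 + 1/170236

Greedy algorithm:
5/53: ceiling(53/5) = 11, use 1/11
2/583: ceiling(583/2) = 292, use 1/292
1/170236: ceiling(170236/1) = 170236, use 1/170236
Result: 5/53 = 1/11 + 1/292 + 1/170236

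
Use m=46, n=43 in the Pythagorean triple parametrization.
(267, 3956, 3965)

Euclid's formula: a = m² - n², b = 2mn, c = m² + n²
m = 46, n = 43
a = 46² - 43² = 2116 - 1849 = 267
b = 2 × 46 × 43 = 3956
c = 46² + 43² = 2116 + 1849 = 3965
Verification: 267² + 3956² = 71289 + 15649936 = 15721225 = 3965² ✓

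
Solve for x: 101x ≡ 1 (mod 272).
237

gcd(101, 272) = 1, so the inverse exists.
Extended Euclidean algorithm on (272, 101):
272 = 2 × 101 + 70  ⟹  70 = (1)·272 + (-2)·101
101 = 1 × 70 + 31  ⟹  31 = (-1)·272 + (3)·101
70 = 2 × 31 + 8  ⟹  8 = (3)·272 + (-8)·101
31 = 3 × 8 + 7  ⟹  7 = (-10)·272 + (27)·101
8 = 1 × 7 + 1  ⟹  1 = (13)·272 + (-35)·101
So (-35)·101 ≡ 1 (mod 272), i.e. 101^(-1) ≡ -35 ≡ 237 (mod 272).
Check: 101 × 237 = 23937 ≡ 1 (mod 272)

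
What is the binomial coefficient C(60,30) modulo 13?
4

Using Lucas' theorem:
Write n=60 and k=30 in base 13:
n in base 13: [4, 8]
k in base 13: [2, 4]
C(60,30) mod 13 = ∏ C(n_i, k_i) mod 13
Digit binomials (mod 13): C(4,2) = 6; C(8,4) = 70 ≡ 5
Product: 6 × 5 = 30 ≡ 4 (mod 13)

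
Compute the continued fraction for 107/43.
[2; 2, 21]

Euclidean algorithm steps:
107 = 2 × 43 + 21
43 = 2 × 21 + 1
21 = 21 × 1 + 0
Continued fraction: [2; 2, 21]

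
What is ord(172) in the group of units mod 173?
2

173 is prime, so ord(172) divides φ(173) = 172.
Divisors of 172: 1, 2, 4, 43, 86, 172.
Repeated squaring: 172^1 ≡ 172, 172^2 ≡ 1, 172^4 ≡ 1, 172^8 ≡ 1, 172^16 ≡ 1, 172^32 ≡ 1, 172^64 ≡ 1, 172^128 ≡ 1 (mod 173).
Test 172^d mod 173 for each divisor d in increasing order:
172^1 ≡ 172
172^2 ≡ 1  ← first divisor giving 1
The order is 2.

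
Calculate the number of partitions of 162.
129913904637

p(n) counts ways to write n as a sum of positive integers (order ignored).
Euler's pentagonal recurrence: p(k) = p(k-1) + p(k-2) - p(k-5) - p(k-7) + p(k-12) + p(k-15) - ... (offsets j(3j∓1)/2, signs ++--, p(0)=1, p(<0)=0).
DP table for k = 0..161: p(0)=1, p(1)=1, p(2)=2, p(3)=3, p(4)=5, p(5)=7, p(6)=11, p(7)=15, p(8)=22, p(9)=30, p(10)=42, p(11)=56, p(12)=77, p(13)=101, p(14)=135, p(15)=176, p(16)=231, p(17)=297, p(18)=385, p(19)=490, p(20)=627, p(21)=792, p(22)=1002, p(23)=1255, p(24)=1575, p(25)=1958, p(26)=2436, p(27)=3010, p(28)=3718, p(29)=4565, p(30)=5604, p(31)=6842, p(32)=8349, p(33)=10143, p(34)=12310, p(35)=14883, p(36)=17977, p(37)=21637, p(38)=26015, p(39)=31185, p(40)=37338, p(41)=44583, p(42)=53174, p(43)=63261, p(44)=75175, p(45)=89134, p(46)=105558, p(47)=124754, p(48)=147273, p(49)=173525, p(50)=204226, p(51)=239943, p(52)=281589, p(53)=329931, p(54)=386155, p(55)=451276, p(56)=526823, p(57)=614154, p(58)=715220, p(59)=831820, p(60)=966467, p(61)=1121505, p(62)=1300156, p(63)=1505499, p(64)=1741630, p(65)=2012558, p(66)=2323520, p(67)=2679689, p(68)=3087735, p(69)=3554345, p(70)=4087968, p(71)=4697205, p(72)=5392783, p(73)=6185689, p(74)=7089500, p(75)=8118264, p(76)=9289091, p(77)=10619863, p(78)=12132164, p(79)=13848650, p(80)=15796476, p(81)=18004327, p(82)=20506255, p(83)=23338469, p(84)=26543660, p(85)=30167357, p(86)=34262962, p(87)=38887673, p(88)=44108109, p(89)=49995925, p(90)=56634173, p(91)=64112359, p(92)=72533807, p(93)=82010177, p(94)=92669720, p(95)=104651419, p(96)=118114304, p(97)=133230930, p(98)=150198136, p(99)=169229875, p(100)=190569292, p(101)=214481126, p(102)=241265379, p(103)=271248950, p(104)=304801365, p(105)=342325709, p(106)=384276336, p(107)=431149389, p(108)=483502844, p(109)=541946240, p(110)=607163746, p(111)=679903203, p(112)=761002156, p(113)=851376628, p(114)=952050665, p(115)=1064144451, p(116)=1188908248, p(117)=1327710076, p(118)=1482074143, p(119)=1653668665, p(120)=1844349560, p(121)=2056148051, p(122)=2291320912, p(123)=2552338241, p(124)=2841940500, p(125)=3163127352, p(126)=3519222692, p(127)=3913864295, p(128)=4351078600, p(129)=4835271870, p(130)=5371315400, p(131)=5964539504, p(132)=6620830889, p(133)=7346629512, p(134)=8149040695, p(135)=9035836076, p(136)=10015581680, p(137)=11097645016, p(138)=12292341831, p(139)=13610949895, p(140)=15065878135, p(141)=16670689208, p(142)=18440293320, p(143)=20390982757, p(144)=22540654445, p(145)=24908858009, p(146)=27517052599, p(147)=30388671978, p(148)=33549419497, p(149)=37027355200, p(150)=40853235313, p(151)=45060624582, p(152)=49686288421, p(153)=54770336324, p(154)=60356673280, p(155)=66493182097, p(156)=73232243759, p(157)=80630964769, p(158)=88751778802, p(159)=97662728555, p(160)=107438159466, p(161)=118159068427.
Final step: p(162) = p(161) + p(160) - p(157) - p(155) + p(150) + p(147) - p(140) - p(136) + p(127) + p(122) - p(111) - p(105) + p(92) + p(85) - p(70) - p(62) + p(45) + p(36) - p(17) - p(7)
= 118159068427 + 107438159466 - 80630964769 - 66493182097 + 40853235313 + 30388671978 - 15065878135 - 10015581680 + 3913864295 + 2291320912 - 679903203 - 342325709 + 72533807 + 30167357 - 4087968 - 1300156 + 89134 + 17977 - 297 - 15
= 129913904637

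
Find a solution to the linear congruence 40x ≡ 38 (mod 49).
x ≡ 23 (mod 49)

gcd(40, 49) = 1, which divides 38, so solutions exist.
Find 40^(-1) mod 49 by the extended Euclidean algorithm:
49 = 1 × 40 + 9  ⟹  9 = (1)·49 + (-1)·40
40 = 4 × 9 + 4  ⟹  4 = (-4)·49 + (5)·40
9 = 2 × 4 + 1  ⟹  1 = (9)·49 + (-11)·40
So (-11)·40 ≡ 1 (mod 49), i.e. 40^(-1) ≡ -11 ≡ 38 (mod 49).
x ≡ 38 × 38 = 1444 ≡ 23 (mod 49).
Check: 40 × 23 = 920 ≡ 38 (mod 49).
Unique solution: x ≡ 23 (mod 49)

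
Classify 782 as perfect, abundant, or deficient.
deficient

Proper divisors of 782: sum = 1 + 2 + 17 + 23 + 34 + 46 + 391 = 514
Since 514 < 782, 782 is deficient.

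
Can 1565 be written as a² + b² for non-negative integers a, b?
11² + 38² (a=11, b=38)

Factorization: 1565 = 5 × 313
By Fermat: n is sum of two squares iff every prime p ≡ 3 (mod 4) appears to even power.
All primes ≡ 3 (mod 4) appear to even power.
Search a = 0, 1, 2, … for 1565 - a² a perfect square: first hit at a = 11: 1565 - 121 = 1444 = 38².
1565 = 11² + 38² = 121 + 1444 ✓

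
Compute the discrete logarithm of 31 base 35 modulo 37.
27

Baby-step giant-step with step n = ⌈√37⌉ = 7.
Baby steps 35^j mod 37 (j:value) for j=0..6: 0:1, 1:35, 2:4, 3:29, 4:16, 5:5, 6:27.
Giant-step multiplier: 35^(-7) ≡ 35^(36-7) = 35^29 ≡ 13 (mod 37).
Giant steps γ_i = 31·13^i mod 37: γ_0=31, γ_1=33, γ_2=22, γ_3=27 (in table at j=6).
x = i·n + j = 3·7 + 6 = 27.
Check: 35^27 ≡ 31 (mod 37).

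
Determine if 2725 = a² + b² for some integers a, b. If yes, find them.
15² + 50² (a=15, b=50)

Factorization: 2725 = 5^2 × 109
By Fermat: n is sum of two squares iff every prime p ≡ 3 (mod 4) appears to even power.
All primes ≡ 3 (mod 4) appear to even power.
Search a = 0, 1, 2, … for 2725 - a² a perfect square: first hit at a = 15: 2725 - 225 = 2500 = 50².
2725 = 15² + 50² = 225 + 2500 ✓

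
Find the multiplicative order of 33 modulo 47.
46

47 is prime, so ord(33) divides φ(47) = 46.
Divisors of 46: 1, 2, 23, 46.
Repeated squaring: 33^1 ≡ 33, 33^2 ≡ 8, 33^4 ≡ 17, 33^8 ≡ 7, 33^16 ≡ 2, 33^32 ≡ 4 (mod 47).
Test 33^d mod 47 for each divisor d in increasing order:
33^1 ≡ 33
33^2 ≡ 8
33^23 = 33^16·33^4·33^2·33^1 ≡ 46
33^46 = 33^32·33^8·33^4·33^2 ≡ 1  ← first divisor giving 1
The order is 46.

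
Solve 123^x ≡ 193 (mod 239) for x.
128

Baby-step giant-step with step n = ⌈√239⌉ = 16.
Baby steps 123^j mod 239 (j:value) for j=0..15: 0:1, 1:123, 2:72, 3:13, 4:165, 5:219, 6:169, 7:233, 8:218, 9:46, 10:161, 11:205, 12:120, 13:181, 14:36, 15:126.
Giant-step multiplier: 123^(-16) ≡ 123^(238-16) = 123^222 ≡ 155 (mod 239).
Giant steps γ_i = 193·155^i mod 239: γ_0=193, γ_1=40, γ_2=225, γ_3=220, γ_4=162, γ_5=15, γ_6=174, γ_7=202, γ_8=1 (in table at j=0).
x = i·n + j = 8·16 + 0 = 128.
Check: 123^128 ≡ 193 (mod 239).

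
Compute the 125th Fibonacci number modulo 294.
233

Matrix identity: Q^n = [[F_(n+1), F_n], [F_n, F_(n-1)]] with Q = [[1,1],[1,0]].
n = 125 = 1111101₂. Square-and-multiply, entries mod 294:
Q^1 = [[1,1],[1,0]]
Q^3 = (Q^1)²·Q = [[3,2],[2,1]]
Q^7 = (Q^3)²·Q = [[21,13],[13,8]]
Q^15 = (Q^7)²·Q = [[105,22],[22,83]]
Q^31 = (Q^15)²·Q = [[63,43],[43,20]]
Q^62 = (Q^31)² = [[232,41],[41,191]]
Q^125 = (Q^62)²·Q = [[230,233],[233,291]]
F_125 mod 294 = Q^125[0][1] = 233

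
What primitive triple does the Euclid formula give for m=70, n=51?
(2299, 7140, 7501)

Euclid's formula: a = m² - n², b = 2mn, c = m² + n²
m = 70, n = 51
a = 70² - 51² = 4900 - 2601 = 2299
b = 2 × 70 × 51 = 7140
c = 70² + 51² = 4900 + 2601 = 7501
Verification: 2299² + 7140² = 5285401 + 50979600 = 56265001 = 7501² ✓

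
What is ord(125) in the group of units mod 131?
65

131 is prime, so ord(125) divides φ(131) = 130.
Divisors of 130: 1, 2, 5, 10, 13, 26, 65, 130.
Repeated squaring: 125^1 ≡ 125, 125^2 ≡ 36, 125^4 ≡ 117, 125^8 ≡ 65, 125^16 ≡ 33, 125^32 ≡ 41, 125^64 ≡ 109, 125^128 ≡ 91 (mod 131).
Test 125^d mod 131 for each divisor d in increasing order:
125^1 ≡ 125
125^2 ≡ 36
125^5 = 125^4·125^1 ≡ 84
125^10 = 125^8·125^2 ≡ 113
125^13 = 125^8·125^4·125^1 ≡ 89
125^26 = 125^16·125^8·125^2 ≡ 61
125^65 = 125^64·125^1 ≡ 1  ← first divisor giving 1
The order is 65.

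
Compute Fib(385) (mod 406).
71

Matrix identity: Q^n = [[F_(n+1), F_n], [F_n, F_(n-1)]] with Q = [[1,1],[1,0]].
n = 385 = 110000001₂. Square-and-multiply, entries mod 406:
Q^1 = [[1,1],[1,0]]
Q^3 = (Q^1)²·Q = [[3,2],[2,1]]
Q^6 = (Q^3)² = [[13,8],[8,5]]
Q^12 = (Q^6)² = [[233,144],[144,89]]
Q^24 = (Q^12)² = [[321,84],[84,237]]
Q^48 = (Q^24)² = [[71,182],[182,295]]
Q^96 = (Q^48)² = [[1,28],[28,379]]
Q^192 = (Q^96)² = [[379,84],[84,295]]
Q^385 = (Q^192)²·Q = [[253,71],[71,182]]
F_385 mod 406 = Q^385[0][1] = 71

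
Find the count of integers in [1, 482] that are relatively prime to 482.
240

482 = 2 × 241
φ(n) = n × ∏(1 - 1/p) for each prime p dividing n
φ(482) = 482 × (1 - 1/2) × (1 - 1/241) = 240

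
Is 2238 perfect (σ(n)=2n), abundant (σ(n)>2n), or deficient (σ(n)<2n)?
abundant

Proper divisors of 2238: sum = 1 + 2 + 3 + 6 + 373 + 746 + 1119 = 2250
Since 2250 > 2238, 2238 is abundant.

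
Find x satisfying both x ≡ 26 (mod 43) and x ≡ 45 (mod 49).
241

Using Chinese Remainder Theorem:
M = 43 × 49 = 2107
M1 = 49, M2 = 43
y1 = 49^(-1) mod 43 = 36
y2 = 43^(-1) mod 49 = 8
x = (26×49×36 + 45×43×8) mod 2107 = 241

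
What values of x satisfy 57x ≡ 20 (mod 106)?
x ≡ 58 (mod 106)

gcd(57, 106) = 1, which divides 20, so solutions exist.
Find 57^(-1) mod 106 by the extended Euclidean algorithm:
106 = 1 × 57 + 49  ⟹  49 = (1)·106 + (-1)·57
57 = 1 × 49 + 8  ⟹  8 = (-1)·106 + (2)·57
49 = 6 × 8 + 1  ⟹  1 = (7)·106 + (-13)·57
So (-13)·57 ≡ 1 (mod 106), i.e. 57^(-1) ≡ -13 ≡ 93 (mod 106).
x ≡ 93 × 20 = 1860 ≡ 58 (mod 106).
Check: 57 × 58 = 3306 ≡ 20 (mod 106).
Unique solution: x ≡ 58 (mod 106)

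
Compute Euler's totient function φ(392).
168

392 = 2^3 × 7^2
φ(n) = n × ∏(1 - 1/p) for each prime p dividing n
φ(392) = 392 × (1 - 1/2) × (1 - 1/7) = 168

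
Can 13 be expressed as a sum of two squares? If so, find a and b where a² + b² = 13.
2² + 3² (a=2, b=3)

Factorization: 13 = 13
By Fermat: n is sum of two squares iff every prime p ≡ 3 (mod 4) appears to even power.
All primes ≡ 3 (mod 4) appear to even power.
Search a = 0, 1, 2, … for 13 - a² a perfect square: first hit at a = 2: 13 - 4 = 9 = 3².
13 = 2² + 3² = 4 + 9 ✓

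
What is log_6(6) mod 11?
1

Baby-step giant-step with step n = ⌈√11⌉ = 4.
Baby steps 6^j mod 11 (j:value) for j=0..3: 0:1, 1:6, 2:3, 3:7.
h = 6 is already in the table at j=1, so x = 1.
Check: 6^1 ≡ 6 (mod 11).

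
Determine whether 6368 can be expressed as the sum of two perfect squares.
Not possible

Factorization: 6368 = 2^5 × 199
By Fermat: n is sum of two squares iff every prime p ≡ 3 (mod 4) appears to even power.
Prime(s) ≡ 3 (mod 4) with odd exponent: [(199, 1)]
Therefore 6368 cannot be expressed as a² + b².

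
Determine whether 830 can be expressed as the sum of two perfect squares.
Not possible

Factorization: 830 = 2 × 5 × 83
By Fermat: n is sum of two squares iff every prime p ≡ 3 (mod 4) appears to even power.
Prime(s) ≡ 3 (mod 4) with odd exponent: [(83, 1)]
Therefore 830 cannot be expressed as a² + b².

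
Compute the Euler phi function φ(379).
378

379 = 379
φ(n) = n × ∏(1 - 1/p) for each prime p dividing n
φ(379) = 379 × (1 - 1/379) = 378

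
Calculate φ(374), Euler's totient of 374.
160

374 = 2 × 11 × 17
φ(n) = n × ∏(1 - 1/p) for each prime p dividing n
φ(374) = 374 × (1 - 1/2) × (1 - 1/11) × (1 - 1/17) = 160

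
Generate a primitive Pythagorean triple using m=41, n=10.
(1581, 820, 1781)

Euclid's formula: a = m² - n², b = 2mn, c = m² + n²
m = 41, n = 10
a = 41² - 10² = 1681 - 100 = 1581
b = 2 × 41 × 10 = 820
c = 41² + 10² = 1681 + 100 = 1781
Verification: 1581² + 820² = 2499561 + 672400 = 3171961 = 1781² ✓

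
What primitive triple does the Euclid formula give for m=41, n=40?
(81, 3280, 3281)

Euclid's formula: a = m² - n², b = 2mn, c = m² + n²
m = 41, n = 40
a = 41² - 40² = 1681 - 1600 = 81
b = 2 × 41 × 40 = 3280
c = 41² + 40² = 1681 + 1600 = 3281
Verification: 81² + 3280² = 6561 + 10758400 = 10764961 = 3281² ✓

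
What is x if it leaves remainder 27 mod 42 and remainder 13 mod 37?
531

Using Chinese Remainder Theorem:
M = 42 × 37 = 1554
M1 = 37, M2 = 42
y1 = 37^(-1) mod 42 = 25
y2 = 42^(-1) mod 37 = 15
x = (27×37×25 + 13×42×15) mod 1554 = 531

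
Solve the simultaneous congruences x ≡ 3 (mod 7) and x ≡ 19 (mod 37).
241

Using Chinese Remainder Theorem:
M = 7 × 37 = 259
M1 = 37, M2 = 7
y1 = 37^(-1) mod 7 = 4
y2 = 7^(-1) mod 37 = 16
x = (3×37×4 + 19×7×16) mod 259 = 241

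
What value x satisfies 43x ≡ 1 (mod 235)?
82

gcd(43, 235) = 1, so the inverse exists.
Extended Euclidean algorithm on (235, 43):
235 = 5 × 43 + 20  ⟹  20 = (1)·235 + (-5)·43
43 = 2 × 20 + 3  ⟹  3 = (-2)·235 + (11)·43
20 = 6 × 3 + 2  ⟹  2 = (13)·235 + (-71)·43
3 = 1 × 2 + 1  ⟹  1 = (-15)·235 + (82)·43
So (82)·43 ≡ 1 (mod 235), i.e. 43^(-1) ≡ 82 (mod 235).
Check: 43 × 82 = 3526 ≡ 1 (mod 235)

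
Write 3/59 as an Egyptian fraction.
1/20 + 1/1180

Greedy algorithm:
3/59: ceiling(59/3) = 20, use 1/20
1/1180: ceiling(1180/1) = 1180, use 1/1180
Result: 3/59 = 1/20 + 1/1180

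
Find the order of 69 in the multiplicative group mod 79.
26

79 is prime, so ord(69) divides φ(79) = 78.
Divisors of 78: 1, 2, 3, 6, 13, 26, 39, 78.
Repeated squaring: 69^1 ≡ 69, 69^2 ≡ 21, 69^4 ≡ 46, 69^8 ≡ 62, 69^16 ≡ 52, 69^32 ≡ 18, 69^64 ≡ 8 (mod 79).
Test 69^d mod 79 for each divisor d in increasing order:
69^1 ≡ 69
69^2 ≡ 21
69^3 = 69^2·69^1 ≡ 27
69^6 = 69^4·69^2 ≡ 18
69^13 = 69^8·69^4·69^1 ≡ 78
69^26 = 69^16·69^8·69^2 ≡ 1  ← first divisor giving 1
The order is 26.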